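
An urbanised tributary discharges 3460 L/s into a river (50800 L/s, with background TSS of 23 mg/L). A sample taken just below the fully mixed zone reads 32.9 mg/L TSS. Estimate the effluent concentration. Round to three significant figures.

Mass balance: 50800·23.00 + 3460·Cₑ = 54260·32.90
→ Cₑ = (54260·32.90 − 50800·23.00) / 3460 = 178.3 mg/L.

178 mg/L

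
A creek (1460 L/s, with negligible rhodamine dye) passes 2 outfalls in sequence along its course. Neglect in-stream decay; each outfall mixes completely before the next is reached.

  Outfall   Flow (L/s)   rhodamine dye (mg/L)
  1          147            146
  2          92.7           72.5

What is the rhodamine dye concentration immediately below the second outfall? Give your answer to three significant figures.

16.6 mg/L

Below outfall 1: Q → 1607 L/s, C = (1460·0 + 147.0·146.0)/1607 = 13.36 mg/L.
Below outfall 2: Q → 1700 L/s, C = (1607·13.36 + 92.70·72.50)/1700 = 16.58 mg/L.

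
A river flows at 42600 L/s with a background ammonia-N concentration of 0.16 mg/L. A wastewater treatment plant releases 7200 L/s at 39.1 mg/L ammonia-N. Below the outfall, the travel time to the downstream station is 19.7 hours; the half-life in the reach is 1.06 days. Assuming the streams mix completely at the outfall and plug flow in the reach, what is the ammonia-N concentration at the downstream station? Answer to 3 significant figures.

Mass balance: C = (42600·0.1600 + 7200·39.10) / 49800 = 288300/49800 = 5.790 mg/L.
Half-life 1.06 d → k = ln 2 / 1.06 = 0.6539 d⁻¹.
Decay over the reach: 5.790·exp(−kt) = 5.790·0.5846 = 3.385 mg/L.

3.39 mg/L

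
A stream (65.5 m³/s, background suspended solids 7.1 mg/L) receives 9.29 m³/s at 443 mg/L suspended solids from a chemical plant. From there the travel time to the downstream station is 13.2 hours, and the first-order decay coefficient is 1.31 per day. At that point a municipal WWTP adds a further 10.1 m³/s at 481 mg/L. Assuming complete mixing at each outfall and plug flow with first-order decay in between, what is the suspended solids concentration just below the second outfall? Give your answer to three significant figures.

Flow-weighted average: C = (65.50·7.100 + 9.290·443.0) / 74.79 = 4581/74.79 = 61.25 mg/L; combined flow 74.79 m³/s.
After decay, C = 61.25 × e^(−kt) = 61.25 × 0.4865 = 29.80 mg/L.
At the second outfall, C = (74.79·29.80 + 10.10·481.0) / (74.79 + 10.10) = 83.48 mg/L.

83.5 mg/L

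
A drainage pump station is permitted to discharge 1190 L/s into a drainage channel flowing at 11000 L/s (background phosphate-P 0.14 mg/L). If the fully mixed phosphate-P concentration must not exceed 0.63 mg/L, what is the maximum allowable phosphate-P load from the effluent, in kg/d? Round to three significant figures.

Mass balance at the limit: 11000·0.1400 + 1190·Cₑ = 12190·0.63 → Cₑ = 5.159 mg/L.
1190 L/s = 1.190 m³/s. Load = 1.190 m³/s × 5.159 g/m³ × 86 400 s/d = 530.5 kg/d.

530 kg/d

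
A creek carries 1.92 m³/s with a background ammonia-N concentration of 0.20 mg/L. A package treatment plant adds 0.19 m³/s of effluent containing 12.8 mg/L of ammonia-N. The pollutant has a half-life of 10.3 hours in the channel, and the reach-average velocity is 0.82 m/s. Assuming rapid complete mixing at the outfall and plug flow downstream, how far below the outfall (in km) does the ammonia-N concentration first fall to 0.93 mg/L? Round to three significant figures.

15.8 km

Mass balance: C = (1.920·0.2000 + 0.1900·12.80) / 2.110 = 2.816/2.110 = 1.335 mg/L.
Half-life 10.3 h → k = ln 2 / 10.3 = 0.06730 h⁻¹ = 1.615 d⁻¹.
Set 1.335·exp(−k·t) = 0.93 → t = ln(1.335/0.93)/k = 19320 s = 5.367 h.
Distance = v·t = 0.82·19320 = 15840 m = 15.84 km.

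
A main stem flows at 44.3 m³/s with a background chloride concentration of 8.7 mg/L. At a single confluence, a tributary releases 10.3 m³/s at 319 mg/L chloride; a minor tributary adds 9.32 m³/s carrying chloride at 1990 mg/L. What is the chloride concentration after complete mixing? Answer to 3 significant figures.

Mixed concentration C = ΣQC/ΣQ = (44.30·8.700 + 10.30·319.0 + 9.320·1990) / 63.92 = 22220/63.92 = 347.6 mg/L.

348 mg/L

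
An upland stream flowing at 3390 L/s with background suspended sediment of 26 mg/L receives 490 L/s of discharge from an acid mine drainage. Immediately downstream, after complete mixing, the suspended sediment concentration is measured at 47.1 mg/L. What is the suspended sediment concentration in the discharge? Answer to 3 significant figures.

Mass balance: 3390·26.00 + 490.0·Cₑ = 3880·47.10
→ Cₑ = (3880·47.10 − 3390·26.00) / 490.0 = 193.1 mg/L.

193 mg/L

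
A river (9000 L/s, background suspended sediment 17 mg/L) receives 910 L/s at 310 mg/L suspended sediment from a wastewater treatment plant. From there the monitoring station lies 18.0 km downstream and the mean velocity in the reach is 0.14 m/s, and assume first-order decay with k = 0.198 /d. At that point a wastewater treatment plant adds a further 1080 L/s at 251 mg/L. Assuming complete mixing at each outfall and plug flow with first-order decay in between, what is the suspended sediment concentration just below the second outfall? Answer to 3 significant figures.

Flow-weighted average: C = (9000·17.00 + 910.0·310.0) / 9910 = 435100/9910 = 43.91 mg/L; combined flow 9910 L/s.
Travel time t = 18.0·1000 / 0.14 = 128600 s = 35.71 h.
Decay over the reach: 43.91·exp(−kt) = 43.91·0.7448 = 32.70 mg/L.
Second outfall: C = (9910·32.70 + 1080·251.0)/10990 = 54.15 mg/L.

54.2 mg/L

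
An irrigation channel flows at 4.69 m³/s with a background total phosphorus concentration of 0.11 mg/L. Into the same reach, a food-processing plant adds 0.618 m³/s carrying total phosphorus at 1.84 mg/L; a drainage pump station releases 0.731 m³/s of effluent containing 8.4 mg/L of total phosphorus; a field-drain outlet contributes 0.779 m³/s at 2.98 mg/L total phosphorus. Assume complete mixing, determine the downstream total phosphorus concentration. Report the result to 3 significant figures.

1.48 mg/L

Mixed concentration C = ΣQC/ΣQ = (4.690·0.1100 + 0.6180·1.840 + 0.7310·8.400 + 0.7790·2.980) / 6.818 = 10.11/6.818 = 1.484 mg/L.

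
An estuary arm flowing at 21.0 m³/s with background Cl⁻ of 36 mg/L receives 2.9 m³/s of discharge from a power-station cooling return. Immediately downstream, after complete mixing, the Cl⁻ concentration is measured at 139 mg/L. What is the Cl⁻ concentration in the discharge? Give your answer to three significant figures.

Mass balance: 21.00·36.00 + 2.900·Cₑ = 23.90·139.0
→ Cₑ = (23.90·139.0 − 21.00·36.00) / 2.900 = 884.9 mg/L.

885 mg/L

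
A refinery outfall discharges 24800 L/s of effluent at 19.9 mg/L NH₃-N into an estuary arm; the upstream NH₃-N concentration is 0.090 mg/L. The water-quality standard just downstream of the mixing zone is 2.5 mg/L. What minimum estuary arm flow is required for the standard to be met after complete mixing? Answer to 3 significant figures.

179000 L/s

Set C_mix = 2.5: (Q·0.09000 + 24800·19.90) / (Q + 24800) = 2.5
→ Q = 24800·(19.90 − 2.5)/(2.5 − 0.09000) = 179100 L/s.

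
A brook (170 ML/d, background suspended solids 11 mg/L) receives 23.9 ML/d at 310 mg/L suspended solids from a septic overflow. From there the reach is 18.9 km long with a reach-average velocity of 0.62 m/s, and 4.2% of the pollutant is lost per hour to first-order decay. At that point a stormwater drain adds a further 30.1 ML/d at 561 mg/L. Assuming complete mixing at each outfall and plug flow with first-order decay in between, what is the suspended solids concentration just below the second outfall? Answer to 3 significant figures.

104 mg/L

After mixing, C = (170.0·11.00 + 23.90·310.0) / 193.9 = 9279/193.9 = 47.85 mg/L; combined flow 193.9 ML/d.
Travel time t = 18.9·1000 / 0.62 = 30480 s = 8.468 h.
4.2%/h lost → k = −ln(1 − 0.042) = 0.04291 h⁻¹.
First-order decay: C = 47.85·exp(−k·t) = 47.85·0.6954 = 33.28 mg/L.
At the second outfall, C = (193.9·33.28 + 30.10·561.0) / (193.9 + 30.10) = 104.2 mg/L.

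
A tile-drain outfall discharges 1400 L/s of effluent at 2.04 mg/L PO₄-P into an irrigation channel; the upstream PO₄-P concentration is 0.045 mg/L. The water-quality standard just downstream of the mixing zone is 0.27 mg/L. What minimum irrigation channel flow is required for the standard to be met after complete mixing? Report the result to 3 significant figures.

11000 L/s

Set C_mix = 0.27: (Q·0.04500 + 1400·2.040) / (Q + 1400) = 0.27
→ Q = 1400·(2.040 − 0.27)/(0.27 − 0.04500) = 11010 L/s.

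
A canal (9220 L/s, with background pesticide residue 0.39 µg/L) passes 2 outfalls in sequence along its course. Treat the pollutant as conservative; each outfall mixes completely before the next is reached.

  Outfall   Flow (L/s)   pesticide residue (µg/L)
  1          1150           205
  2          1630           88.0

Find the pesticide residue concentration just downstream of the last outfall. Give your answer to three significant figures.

31.9 µg/L

Outfall 1: combined Q = 10370 L/s; C = (9220·0.3900 + 1150·205.0)/10370 = 23.08 µg/L.
Outfall 2: combined Q = 12000 L/s; C = (10370·23.08 + 1630·88.00)/12000 = 31.90 µg/L.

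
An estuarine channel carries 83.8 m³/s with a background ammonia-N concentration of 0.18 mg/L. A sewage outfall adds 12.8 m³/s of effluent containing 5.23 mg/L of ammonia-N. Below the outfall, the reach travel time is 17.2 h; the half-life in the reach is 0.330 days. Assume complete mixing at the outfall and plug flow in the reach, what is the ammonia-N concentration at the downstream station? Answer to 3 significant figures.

0.188 mg/L

Conservation of mass: C = (83.80·0.1800 + 12.80·5.230) / 96.60 = 82.03/96.60 = 0.8492 mg/L.
Half-life 0.330 d → k = ln 2 / 0.330 = 2.100 d⁻¹.
First-order decay: C = 0.8492·exp(−k·t) = 0.8492·0.2219 = 0.1885 mg/L.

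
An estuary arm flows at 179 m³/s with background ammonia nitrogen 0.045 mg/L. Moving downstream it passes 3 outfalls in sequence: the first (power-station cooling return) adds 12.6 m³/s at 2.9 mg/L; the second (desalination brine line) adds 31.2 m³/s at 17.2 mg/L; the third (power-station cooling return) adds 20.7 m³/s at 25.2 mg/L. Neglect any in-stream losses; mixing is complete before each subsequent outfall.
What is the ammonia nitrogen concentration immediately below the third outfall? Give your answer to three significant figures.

After outfall 1: Q = 179.0 + 12.60 = 191.6 m³/s; C = (179.0·0.04500 + 12.60·2.900)/191.6 = 0.2328 mg/L.
After outfall 2: Q = 191.6 + 31.20 = 222.8 m³/s; C = (191.6·0.2328 + 31.20·17.20)/222.8 = 2.609 mg/L.
After outfall 3: Q = 222.8 + 20.70 = 243.5 m³/s; C = (222.8·2.609 + 20.70·25.20)/243.5 = 4.529 mg/L.

4.53 mg/L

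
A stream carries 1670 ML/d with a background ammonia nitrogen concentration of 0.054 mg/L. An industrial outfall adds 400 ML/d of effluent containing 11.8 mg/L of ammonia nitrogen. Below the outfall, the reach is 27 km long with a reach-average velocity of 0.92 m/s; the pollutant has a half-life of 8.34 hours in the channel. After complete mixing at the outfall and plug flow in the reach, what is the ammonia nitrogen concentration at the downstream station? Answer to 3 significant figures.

Mass balance: C = (1670·0.05400 + 400.0·11.80) / 2070 = 4810/2070 = 2.324 mg/L.
Travel time t = 27·1000 / 0.92 = 29350 s = 8.152 h.
Half-life 8.34 h → k = ln 2 / 8.34 = 0.08311 h⁻¹ = 1.995 d⁻¹.
Decay over the reach: 2.324·exp(−kt) = 2.324·0.5079 = 1.180 mg/L.

1.18 mg/L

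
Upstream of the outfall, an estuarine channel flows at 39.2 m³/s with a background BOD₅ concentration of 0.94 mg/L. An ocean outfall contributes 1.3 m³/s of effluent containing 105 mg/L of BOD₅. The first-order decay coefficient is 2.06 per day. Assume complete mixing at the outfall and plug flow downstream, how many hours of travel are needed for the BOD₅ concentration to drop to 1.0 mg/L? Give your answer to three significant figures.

Flow-weighted average: C = (39.20·0.9400 + 1.300·105.0) / 40.50 = 173.3/40.50 = 4.280 mg/L.
4.280·exp(−k·t) = 1.0 → t = ln(4.280/1.0)/k = 60980 s = 16.94 h.

16.9 h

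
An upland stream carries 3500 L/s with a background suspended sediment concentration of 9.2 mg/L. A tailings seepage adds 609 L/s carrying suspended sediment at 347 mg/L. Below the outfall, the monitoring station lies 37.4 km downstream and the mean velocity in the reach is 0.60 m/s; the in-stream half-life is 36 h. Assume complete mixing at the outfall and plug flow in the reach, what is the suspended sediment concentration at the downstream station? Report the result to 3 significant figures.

Conservation of mass: C = (3500·9.200 + 609.0·347.0) / 4109 = 243500/4109 = 59.27 mg/L.
Travel time t = 37.4·1000 / 0.60 = 62330 s = 17.31 h.
Half-life 36 h → k = ln 2 / 36 = 0.01925 h⁻¹ = 0.4621 d⁻¹.
Decay over the reach: 59.27·exp(−kt) = 59.27·0.7165 = 42.46 mg/L.

42.5 mg/L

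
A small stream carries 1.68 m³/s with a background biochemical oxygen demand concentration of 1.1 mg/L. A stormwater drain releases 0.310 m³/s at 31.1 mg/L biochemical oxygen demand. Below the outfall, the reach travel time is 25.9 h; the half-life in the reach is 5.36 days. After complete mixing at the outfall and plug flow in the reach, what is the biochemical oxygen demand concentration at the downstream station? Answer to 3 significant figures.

5.02 mg/L

Conservation of mass: C = (1.680·1.100 + 0.3100·31.10) / 1.990 = 11.49/1.990 = 5.773 mg/L.
Half-life 5.36 d → k = ln 2 / 5.36 = 0.1293 d⁻¹.
After decay, C = 5.773 × e^(−kt) = 5.773 × 0.8697 = 5.021 mg/L.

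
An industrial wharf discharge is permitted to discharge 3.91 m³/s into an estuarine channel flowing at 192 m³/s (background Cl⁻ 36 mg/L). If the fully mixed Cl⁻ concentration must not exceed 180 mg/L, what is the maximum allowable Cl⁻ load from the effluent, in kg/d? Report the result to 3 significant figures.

2450000 kg/d

Mass balance at the limit: 192.0·36.00 + 3.910·Cₑ = 195.9·180 → Cₑ = 7251 mg/L.
Load = 3.910 m³/s × 7251 g/m³ × 86 400 s/d = 2450000 kg/d.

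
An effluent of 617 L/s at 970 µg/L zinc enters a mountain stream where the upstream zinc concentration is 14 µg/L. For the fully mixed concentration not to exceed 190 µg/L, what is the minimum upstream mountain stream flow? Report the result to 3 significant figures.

2730 L/s

Set C_mix = 190: (Q·14.00 + 617.0·970.0) / (Q + 617.0) = 190
→ Q = 617.0·(970.0 − 190)/(190 − 14.00) = 2734 L/s.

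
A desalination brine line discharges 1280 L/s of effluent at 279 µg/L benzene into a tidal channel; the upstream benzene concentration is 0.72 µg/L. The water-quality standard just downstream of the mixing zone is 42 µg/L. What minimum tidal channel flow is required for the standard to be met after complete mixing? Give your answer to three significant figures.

7350 L/s

Set C_mix = 42: (Q·0.7200 + 1280·279.0) / (Q + 1280) = 42
→ Q = 1280·(279.0 − 42)/(42 − 0.7200) = 7349 L/s.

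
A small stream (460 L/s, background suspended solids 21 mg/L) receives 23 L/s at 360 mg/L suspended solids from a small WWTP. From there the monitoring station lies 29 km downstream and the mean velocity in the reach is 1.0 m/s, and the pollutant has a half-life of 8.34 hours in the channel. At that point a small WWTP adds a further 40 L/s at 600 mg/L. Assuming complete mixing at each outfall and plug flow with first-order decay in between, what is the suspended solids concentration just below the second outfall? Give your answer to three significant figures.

63.5 mg/L

After mixing, C = (460.0·21.00 + 23.00·360.0) / 483.0 = 17940/483.0 = 37.14 mg/L; combined flow 483.0 L/s.
Travel time t = 29·1000 / 1.0 = 29000 s = 8.056 h.
Half-life 8.34 h → k = ln 2 / 8.34 = 0.08311 h⁻¹ = 1.995 d⁻¹.
Decay over the reach: 37.14·exp(−kt) = 37.14·0.5120 = 19.02 mg/L.
At the second outfall, C = (483.0·19.02 + 40.00·600.0) / (483.0 + 40.00) = 63.45 mg/L.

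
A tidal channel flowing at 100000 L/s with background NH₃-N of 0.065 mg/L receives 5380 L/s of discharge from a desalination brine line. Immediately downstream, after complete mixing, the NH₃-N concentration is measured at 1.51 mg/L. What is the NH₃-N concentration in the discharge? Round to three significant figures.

28.4 mg/L

Mass balance: 100000·0.06500 + 5380·Cₑ = 105400·1.510
→ Cₑ = (105400·1.510 − 100000·0.06500) / 5380 = 28.37 mg/L.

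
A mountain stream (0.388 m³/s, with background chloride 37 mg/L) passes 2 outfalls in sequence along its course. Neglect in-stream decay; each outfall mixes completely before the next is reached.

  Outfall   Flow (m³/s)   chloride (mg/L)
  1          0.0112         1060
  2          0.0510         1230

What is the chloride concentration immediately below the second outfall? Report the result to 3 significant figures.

Outfall 1: combined Q = 0.3992 m³/s; C = (0.3880·37.00 + 0.01120·1060)/0.3992 = 65.70 mg/L.
Outfall 2: combined Q = 0.4502 m³/s; C = (0.3992·65.70 + 0.05100·1230)/0.4502 = 197.6 mg/L.

198 mg/L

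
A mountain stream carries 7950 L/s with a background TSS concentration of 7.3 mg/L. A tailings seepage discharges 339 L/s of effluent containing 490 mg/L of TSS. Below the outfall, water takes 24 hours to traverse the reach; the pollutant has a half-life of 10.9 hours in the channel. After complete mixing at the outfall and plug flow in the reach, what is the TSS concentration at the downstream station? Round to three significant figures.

5.88 mg/L

Conservation of mass: C = (7950·7.300 + 339.0·490.0) / 8289 = 224100/8289 = 27.04 mg/L.
Half-life 10.9 h → k = ln 2 / 10.9 = 0.06359 h⁻¹ = 1.526 d⁻¹.
First-order decay: C = 27.04·exp(−k·t) = 27.04·0.2174 = 5.878 mg/L.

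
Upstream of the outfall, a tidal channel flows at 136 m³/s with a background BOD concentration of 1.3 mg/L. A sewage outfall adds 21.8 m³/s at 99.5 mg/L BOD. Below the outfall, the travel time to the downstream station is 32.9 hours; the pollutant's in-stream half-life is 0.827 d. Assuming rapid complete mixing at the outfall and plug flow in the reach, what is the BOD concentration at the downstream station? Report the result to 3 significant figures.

Mass balance: C = (136.0·1.300 + 21.80·99.50) / 157.8 = 2346/157.8 = 14.87 mg/L.
Half-life 0.827 d → k = ln 2 / 0.827 = 0.8381 d⁻¹.
First-order decay: C = 14.87·exp(−k·t) = 14.87·0.3170 = 4.712 mg/L.

4.71 mg/L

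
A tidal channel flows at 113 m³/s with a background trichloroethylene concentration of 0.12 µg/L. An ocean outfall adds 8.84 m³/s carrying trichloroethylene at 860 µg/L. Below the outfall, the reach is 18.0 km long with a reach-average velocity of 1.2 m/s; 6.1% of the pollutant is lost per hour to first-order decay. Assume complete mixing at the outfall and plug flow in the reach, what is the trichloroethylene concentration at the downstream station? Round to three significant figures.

48.1 µg/L

After mixing, C = (113.0·0.1200 + 8.840·860.0) / 121.8 = 7616/121.8 = 62.51 µg/L.
Travel time t = 18.0·1000 / 1.2 = 15000 s = 4.167 h.
6.1%/h lost → k = −ln(1 − 0.061) = 0.06294 h⁻¹.
First-order decay: C = 62.51·exp(−k·t) = 62.51·0.7693 = 48.09 µg/L.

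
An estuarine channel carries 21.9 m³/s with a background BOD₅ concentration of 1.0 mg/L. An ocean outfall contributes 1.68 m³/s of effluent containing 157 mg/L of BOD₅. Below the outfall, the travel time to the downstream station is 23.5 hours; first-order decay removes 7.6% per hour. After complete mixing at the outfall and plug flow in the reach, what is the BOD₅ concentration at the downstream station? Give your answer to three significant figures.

Flow-weighted average: C = (21.90·1.000 + 1.680·157.0) / 23.58 = 285.7/23.58 = 12.11 mg/L.
7.6%/h lost → k = −ln(1 − 0.076) = 0.07904 h⁻¹.
After decay, C = 12.11 × e^(−kt) = 12.11 × 0.1561 = 1.891 mg/L.

1.89 mg/L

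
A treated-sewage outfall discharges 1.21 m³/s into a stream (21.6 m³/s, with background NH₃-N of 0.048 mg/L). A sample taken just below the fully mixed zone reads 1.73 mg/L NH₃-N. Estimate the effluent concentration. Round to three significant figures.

Mass balance: 21.60·0.04800 + 1.210·Cₑ = 22.81·1.730
→ Cₑ = (22.81·1.730 − 21.60·0.04800) / 1.210 = 31.76 mg/L.

31.8 mg/L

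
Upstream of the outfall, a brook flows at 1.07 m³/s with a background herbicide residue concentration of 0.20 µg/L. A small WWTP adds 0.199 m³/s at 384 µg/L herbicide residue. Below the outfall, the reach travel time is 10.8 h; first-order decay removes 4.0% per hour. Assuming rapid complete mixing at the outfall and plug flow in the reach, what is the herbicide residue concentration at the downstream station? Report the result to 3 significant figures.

38.9 µg/L

Conservation of mass: C = (1.070·0.2000 + 0.1990·384.0) / 1.269 = 76.63/1.269 = 60.39 µg/L.
4.0%/h lost → k = −ln(1 − 0.04) = 0.04082 h⁻¹.
First-order decay: C = 60.39·exp(−k·t) = 60.39·0.6435 = 38.86 µg/L.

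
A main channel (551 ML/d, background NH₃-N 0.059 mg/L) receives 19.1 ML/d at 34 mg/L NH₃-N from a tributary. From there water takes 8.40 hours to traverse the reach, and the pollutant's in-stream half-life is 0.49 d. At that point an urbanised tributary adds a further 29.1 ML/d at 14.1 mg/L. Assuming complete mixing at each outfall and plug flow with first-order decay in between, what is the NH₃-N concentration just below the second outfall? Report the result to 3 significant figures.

Conservation of mass: C = (551.0·0.05900 + 19.10·34.00) / 570.1 = 681.9/570.1 = 1.196 mg/L; combined flow 570.1 ML/d.
Half-life 0.49 d → k = ln 2 / 0.49 = 1.415 d⁻¹.
After decay, C = 1.196 × e^(−kt) = 1.196 × 0.6095 = 0.7290 mg/L.
At the second outfall, C = (570.1·0.7290 + 29.10·14.10) / (570.1 + 29.10) = 1.378 mg/L.

1.38 mg/L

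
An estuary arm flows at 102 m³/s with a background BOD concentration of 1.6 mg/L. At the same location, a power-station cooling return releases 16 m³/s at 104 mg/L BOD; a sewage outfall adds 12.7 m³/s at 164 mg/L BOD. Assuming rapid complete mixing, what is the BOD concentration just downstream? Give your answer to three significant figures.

29.9 mg/L

Flow-weighted average: C = (102.0·1.600 + 16.00·104.0 + 12.70·164.0) / 130.7 = 3910/130.7 = 29.92 mg/L.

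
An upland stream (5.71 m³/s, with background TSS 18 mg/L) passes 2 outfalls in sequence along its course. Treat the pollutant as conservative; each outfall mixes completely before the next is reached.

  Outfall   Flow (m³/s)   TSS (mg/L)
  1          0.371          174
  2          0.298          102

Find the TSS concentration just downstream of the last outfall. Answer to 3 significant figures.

31.0 mg/L

Below outfall 1: Q → 6.081 m³/s, C = (5.710·18.00 + 0.3710·174.0)/6.081 = 27.52 mg/L.
Below outfall 2: Q → 6.379 m³/s, C = (6.081·27.52 + 0.2980·102.0)/6.379 = 31.00 mg/L.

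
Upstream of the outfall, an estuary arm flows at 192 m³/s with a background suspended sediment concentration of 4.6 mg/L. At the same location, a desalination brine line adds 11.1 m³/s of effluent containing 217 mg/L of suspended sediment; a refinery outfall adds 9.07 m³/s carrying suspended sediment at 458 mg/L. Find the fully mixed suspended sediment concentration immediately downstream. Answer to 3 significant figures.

Mass balance: C = (192.0·4.600 + 11.10·217.0 + 9.070·458.0) / 212.2 = 7446/212.2 = 35.09 mg/L.

35.1 mg/L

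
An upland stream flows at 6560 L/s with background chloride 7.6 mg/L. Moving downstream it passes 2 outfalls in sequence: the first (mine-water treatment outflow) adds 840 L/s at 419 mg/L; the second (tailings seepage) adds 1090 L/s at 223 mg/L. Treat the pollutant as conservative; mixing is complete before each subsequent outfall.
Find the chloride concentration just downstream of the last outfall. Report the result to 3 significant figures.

76.0 mg/L

Outfall 1: combined Q = 7400 L/s; C = (6560·7.600 + 840.0·419.0)/7400 = 54.30 mg/L.
Outfall 2: combined Q = 8490 L/s; C = (7400·54.30 + 1090·223.0)/8490 = 75.96 mg/L.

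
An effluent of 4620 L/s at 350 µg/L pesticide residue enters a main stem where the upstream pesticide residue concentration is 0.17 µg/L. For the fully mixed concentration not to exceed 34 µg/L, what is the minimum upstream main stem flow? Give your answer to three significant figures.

Set C_mix = 34: (Q·0.1700 + 4620·350.0) / (Q + 4620) = 34
→ Q = 4620·(350.0 − 34)/(34 − 0.1700) = 43150 L/s.

43200 L/s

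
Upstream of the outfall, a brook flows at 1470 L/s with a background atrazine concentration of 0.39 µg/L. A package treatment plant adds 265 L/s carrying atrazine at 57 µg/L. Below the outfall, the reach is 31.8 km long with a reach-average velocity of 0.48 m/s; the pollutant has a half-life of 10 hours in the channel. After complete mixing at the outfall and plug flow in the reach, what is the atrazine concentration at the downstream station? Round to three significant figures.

After mixing, C = (1470·0.3900 + 265.0·57.00) / 1735 = 15680/1735 = 9.036 µg/L.
Travel time t = 31.8·1000 / 0.48 = 66250 s = 18.40 h.
Half-life 10 h → k = ln 2 / 10 = 0.06931 h⁻¹ = 1.664 d⁻¹.
Applying C = C₀e^(−kt): 9.036 × 0.2793 = 2.524 µg/L.

2.52 µg/L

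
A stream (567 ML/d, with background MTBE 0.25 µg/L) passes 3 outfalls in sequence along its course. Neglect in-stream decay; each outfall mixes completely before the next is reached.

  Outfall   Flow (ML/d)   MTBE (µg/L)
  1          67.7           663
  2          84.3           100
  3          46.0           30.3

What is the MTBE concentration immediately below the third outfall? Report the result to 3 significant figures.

Outfall 1: combined Q = 634.7 ML/d; C = (567.0·0.2500 + 67.70·663.0)/634.7 = 70.94 µg/L.
Outfall 2: combined Q = 719.0 ML/d; C = (634.7·70.94 + 84.30·100.0)/719.0 = 74.35 µg/L.
Outfall 3: combined Q = 765.0 ML/d; C = (719.0·74.35 + 46.00·30.30)/765.0 = 71.70 µg/L.

71.7 µg/L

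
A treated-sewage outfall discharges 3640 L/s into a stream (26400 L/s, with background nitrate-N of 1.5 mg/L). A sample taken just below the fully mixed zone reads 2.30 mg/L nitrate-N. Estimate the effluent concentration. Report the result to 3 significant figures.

Mass balance: 26400·1.500 + 3640·Cₑ = 30040·2.300
→ Cₑ = (30040·2.300 − 26400·1.500) / 3640 = 8.102 mg/L.

8.10 mg/L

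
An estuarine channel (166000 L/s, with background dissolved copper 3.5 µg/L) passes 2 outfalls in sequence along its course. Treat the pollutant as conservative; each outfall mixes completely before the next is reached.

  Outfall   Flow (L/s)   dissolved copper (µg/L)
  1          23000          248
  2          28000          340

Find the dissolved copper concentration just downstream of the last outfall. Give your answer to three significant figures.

72.8 µg/L

Below outfall 1: Q → 189000 L/s, C = (166000·3.500 + 23000·248.0)/189000 = 33.25 µg/L.
Below outfall 2: Q → 217000 L/s, C = (189000·33.25 + 28000·340.0)/217000 = 72.83 µg/L.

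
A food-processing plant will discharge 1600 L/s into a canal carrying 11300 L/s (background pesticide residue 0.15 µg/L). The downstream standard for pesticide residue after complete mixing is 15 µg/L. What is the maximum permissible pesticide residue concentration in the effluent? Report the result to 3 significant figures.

At the limit, (Qr·Cr + Qe·Cₑ)/(Qr + Qe) = 15:
Cₑ = (12900·15 − 11300·0.1500) / 1600 = 119.9 µg/L.

120 µg/L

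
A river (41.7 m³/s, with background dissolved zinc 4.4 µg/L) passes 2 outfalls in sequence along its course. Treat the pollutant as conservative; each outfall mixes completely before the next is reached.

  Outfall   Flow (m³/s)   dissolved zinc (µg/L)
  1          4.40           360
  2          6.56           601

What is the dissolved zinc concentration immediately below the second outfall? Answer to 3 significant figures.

108 µg/L

Outfall 1: combined Q = 46.10 m³/s; C = (41.70·4.400 + 4.400·360.0)/46.10 = 38.34 µg/L.
Outfall 2: combined Q = 52.66 m³/s; C = (46.10·38.34 + 6.560·601.0)/52.66 = 108.4 µg/L.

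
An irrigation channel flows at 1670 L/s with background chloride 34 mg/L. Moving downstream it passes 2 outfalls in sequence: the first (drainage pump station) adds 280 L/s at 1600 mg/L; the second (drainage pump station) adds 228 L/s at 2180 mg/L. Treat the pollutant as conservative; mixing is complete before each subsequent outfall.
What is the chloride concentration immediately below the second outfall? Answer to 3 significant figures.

460 mg/L

After outfall 1: Q = 1670 + 280.0 = 1950 L/s; C = (1670·34.00 + 280.0·1600)/1950 = 258.9 mg/L.
After outfall 2: Q = 1950 + 228.0 = 2178 L/s; C = (1950·258.9 + 228.0·2180)/2178 = 460.0 mg/L.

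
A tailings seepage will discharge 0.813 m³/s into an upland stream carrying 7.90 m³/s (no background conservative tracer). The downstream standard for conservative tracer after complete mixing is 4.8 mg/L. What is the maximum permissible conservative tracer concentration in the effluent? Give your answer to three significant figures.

At the limit, (Qr·Cr + Qe·Cₑ)/(Qr + Qe) = 4.8:
Cₑ = (8.713·4.8 − 7.900·0) / 0.8130 = 51.44 mg/L.

51.4 mg/L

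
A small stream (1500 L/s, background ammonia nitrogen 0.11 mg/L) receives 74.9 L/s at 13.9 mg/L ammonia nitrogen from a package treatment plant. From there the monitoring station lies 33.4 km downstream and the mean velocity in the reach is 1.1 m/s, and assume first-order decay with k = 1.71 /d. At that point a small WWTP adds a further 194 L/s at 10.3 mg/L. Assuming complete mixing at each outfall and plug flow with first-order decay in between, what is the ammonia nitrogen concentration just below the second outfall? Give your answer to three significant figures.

1.50 mg/L

After mixing, C = (1500·0.1100 + 74.90·13.90) / 1575 = 1206/1575 = 0.7658 mg/L; combined flow 1575 L/s.
Travel time t = 33.4·1000 / 1.1 = 30360 s = 8.434 h.
First-order decay: C = 0.7658·exp(−k·t) = 0.7658·0.5483 = 0.4199 mg/L.
At the second outfall, C = (1575·0.4199 + 194.0·10.30) / (1575 + 194.0) = 1.503 mg/L.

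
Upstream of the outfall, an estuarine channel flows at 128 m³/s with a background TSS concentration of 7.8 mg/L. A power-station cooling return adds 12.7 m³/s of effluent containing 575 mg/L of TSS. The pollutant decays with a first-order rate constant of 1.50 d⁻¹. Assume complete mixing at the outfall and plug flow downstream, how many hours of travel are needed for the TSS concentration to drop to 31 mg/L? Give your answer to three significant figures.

After mixing, C = (128.0·7.800 + 12.70·575.0) / 140.7 = 8301/140.7 = 59.00 mg/L.
59.00·exp(−k·t) = 31 → t = ln(59.00/31)/k = 37070 s = 10.30 h.

10.3 h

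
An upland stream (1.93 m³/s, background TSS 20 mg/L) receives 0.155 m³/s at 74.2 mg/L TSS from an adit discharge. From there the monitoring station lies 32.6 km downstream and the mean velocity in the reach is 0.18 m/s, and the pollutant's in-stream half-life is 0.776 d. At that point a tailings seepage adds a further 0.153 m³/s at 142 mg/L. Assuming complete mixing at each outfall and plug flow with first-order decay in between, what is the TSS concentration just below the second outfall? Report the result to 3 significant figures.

Mixed concentration C = ΣQC/ΣQ = (1.930·20.00 + 0.1550·74.20) / 2.085 = 50.10/2.085 = 24.03 mg/L; combined flow 2.085 m³/s.
Travel time t = 32.6·1000 / 0.18 = 181100 s = 50.31 h.
Half-life 0.776 d → k = ln 2 / 0.776 = 0.8932 d⁻¹.
Applying C = C₀e^(−kt): 24.03 × 0.1538 = 3.695 mg/L.
At the second outfall, C = (2.085·3.695 + 0.1530·142.0) / (2.085 + 0.1530) = 13.15 mg/L.

13.1 mg/L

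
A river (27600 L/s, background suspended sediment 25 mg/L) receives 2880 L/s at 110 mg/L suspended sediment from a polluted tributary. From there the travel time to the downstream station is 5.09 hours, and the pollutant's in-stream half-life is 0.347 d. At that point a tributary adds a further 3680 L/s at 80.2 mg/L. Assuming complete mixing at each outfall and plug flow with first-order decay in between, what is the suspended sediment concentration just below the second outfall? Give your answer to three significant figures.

Conservation of mass: C = (27600·25.00 + 2880·110.0) / 30480 = 1007000/30480 = 33.03 mg/L; combined flow 30480 L/s.
Half-life 0.347 d → k = ln 2 / 0.347 = 1.998 d⁻¹.
Applying C = C₀e^(−kt): 33.03 × 0.6547 = 21.62 mg/L.
Second outfall: C = (30480·21.62 + 3680·80.20)/34160 = 27.93 mg/L.

27.9 mg/L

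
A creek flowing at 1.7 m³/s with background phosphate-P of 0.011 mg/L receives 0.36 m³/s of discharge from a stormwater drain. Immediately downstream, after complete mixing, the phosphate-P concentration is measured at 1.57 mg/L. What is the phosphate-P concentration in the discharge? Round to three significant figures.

Mass balance: 1.700·0.01100 + 0.3600·Cₑ = 2.060·1.570
→ Cₑ = (2.060·1.570 − 1.700·0.01100) / 0.3600 = 8.932 mg/L.

8.93 mg/L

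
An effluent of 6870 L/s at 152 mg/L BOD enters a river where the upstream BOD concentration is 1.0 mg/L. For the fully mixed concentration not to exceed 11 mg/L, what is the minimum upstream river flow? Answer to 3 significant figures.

Set C_mix = 11: (Q·1.000 + 6870·152.0) / (Q + 6870) = 11
→ Q = 6870·(152.0 − 11)/(11 − 1.000) = 96870 L/s.

96900 L/s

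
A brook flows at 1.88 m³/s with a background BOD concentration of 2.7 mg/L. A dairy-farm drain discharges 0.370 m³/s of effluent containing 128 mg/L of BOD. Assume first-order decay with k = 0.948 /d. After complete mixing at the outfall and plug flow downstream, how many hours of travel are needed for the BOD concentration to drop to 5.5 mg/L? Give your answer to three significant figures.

Flow-weighted average: C = (1.880·2.700 + 0.3700·128.0) / 2.250 = 52.44/2.250 = 23.30 mg/L.
23.30·exp(−k·t) = 5.5 → t = ln(23.30/5.5)/k = 131600 s = 36.55 h.

36.6 h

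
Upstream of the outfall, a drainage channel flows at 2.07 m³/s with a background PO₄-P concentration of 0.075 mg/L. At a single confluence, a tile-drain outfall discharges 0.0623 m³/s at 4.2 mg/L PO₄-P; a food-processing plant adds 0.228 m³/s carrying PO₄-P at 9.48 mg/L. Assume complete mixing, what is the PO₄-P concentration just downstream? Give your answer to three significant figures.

Conservation of mass: C = (2.070·0.07500 + 0.06230·4.200 + 0.2280·9.480) / 2.360 = 2.578/2.360 = 1.092 mg/L.

1.09 mg/L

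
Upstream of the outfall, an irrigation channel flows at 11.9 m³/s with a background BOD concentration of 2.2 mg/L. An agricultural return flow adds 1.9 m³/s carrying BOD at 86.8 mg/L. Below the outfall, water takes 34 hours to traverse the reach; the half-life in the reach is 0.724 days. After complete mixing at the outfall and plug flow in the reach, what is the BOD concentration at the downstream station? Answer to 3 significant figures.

3.57 mg/L

Mass balance: C = (11.90·2.200 + 1.900·86.80) / 13.80 = 191.1/13.80 = 13.85 mg/L.
Half-life 0.724 d → k = ln 2 / 0.724 = 0.9574 d⁻¹.
After decay, C = 13.85 × e^(−kt) = 13.85 × 0.2576 = 3.567 mg/L.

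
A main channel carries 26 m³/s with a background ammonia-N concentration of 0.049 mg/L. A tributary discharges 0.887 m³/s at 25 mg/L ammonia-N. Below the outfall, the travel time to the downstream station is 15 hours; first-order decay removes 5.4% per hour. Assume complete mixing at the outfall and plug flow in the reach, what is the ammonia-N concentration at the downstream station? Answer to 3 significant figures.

0.379 mg/L

Flow-weighted average: C = (26.00·0.04900 + 0.8870·25.00) / 26.89 = 23.45/26.89 = 0.8721 mg/L.
5.4%/h lost → k = −ln(1 − 0.054) = 0.05551 h⁻¹.
First-order decay: C = 0.8721·exp(−k·t) = 0.8721·0.4349 = 0.3793 mg/L.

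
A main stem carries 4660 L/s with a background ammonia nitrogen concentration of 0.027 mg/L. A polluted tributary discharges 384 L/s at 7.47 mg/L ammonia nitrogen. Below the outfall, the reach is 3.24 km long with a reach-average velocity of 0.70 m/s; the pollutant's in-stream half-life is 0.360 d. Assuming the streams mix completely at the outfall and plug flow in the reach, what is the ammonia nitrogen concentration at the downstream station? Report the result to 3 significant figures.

0.535 mg/L

Mass balance: C = (4660·0.02700 + 384.0·7.470) / 5044 = 2994/5044 = 0.5936 mg/L.
Travel time t = 3.24·1000 / 0.70 = 4629 s = 1.286 h.
Half-life 0.360 d → k = ln 2 / 0.360 = 1.925 d⁻¹.
After decay, C = 0.5936 × e^(−kt) = 0.5936 × 0.9020 = 0.5355 mg/L.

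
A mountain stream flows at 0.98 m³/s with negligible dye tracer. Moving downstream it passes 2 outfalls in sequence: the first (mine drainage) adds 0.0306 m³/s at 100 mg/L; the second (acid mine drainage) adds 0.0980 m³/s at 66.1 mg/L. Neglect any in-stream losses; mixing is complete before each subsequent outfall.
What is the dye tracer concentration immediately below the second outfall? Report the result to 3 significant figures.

8.60 mg/L

Outfall 1: combined Q = 1.011 m³/s; C = (0.9800·0 + 0.03060·100.0)/1.011 = 3.028 mg/L.
Outfall 2: combined Q = 1.109 m³/s; C = (1.011·3.028 + 0.09800·66.10)/1.109 = 8.603 mg/L.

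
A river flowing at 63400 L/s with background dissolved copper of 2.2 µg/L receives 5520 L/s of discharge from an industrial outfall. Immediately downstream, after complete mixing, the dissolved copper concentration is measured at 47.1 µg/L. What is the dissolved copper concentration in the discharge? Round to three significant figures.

563 µg/L

Mass balance: 63400·2.200 + 5520·Cₑ = 68920·47.10
→ Cₑ = (68920·47.10 − 63400·2.200) / 5520 = 562.8 µg/L.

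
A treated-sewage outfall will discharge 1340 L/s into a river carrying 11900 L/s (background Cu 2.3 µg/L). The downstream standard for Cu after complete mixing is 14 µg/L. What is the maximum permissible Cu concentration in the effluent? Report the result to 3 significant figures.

At the limit, (Qr·Cr + Qe·Cₑ)/(Qr + Qe) = 14:
Cₑ = (13240·14 − 11900·2.300) / 1340 = 117.9 µg/L.

118 µg/L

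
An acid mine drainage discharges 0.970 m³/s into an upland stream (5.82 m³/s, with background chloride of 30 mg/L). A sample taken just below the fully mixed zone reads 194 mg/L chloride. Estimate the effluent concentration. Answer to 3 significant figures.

1180 mg/L

Mass balance: 5.820·30.00 + 0.9700·Cₑ = 6.790·194.0
→ Cₑ = (6.790·194.0 − 5.820·30.00) / 0.9700 = 1178 mg/L.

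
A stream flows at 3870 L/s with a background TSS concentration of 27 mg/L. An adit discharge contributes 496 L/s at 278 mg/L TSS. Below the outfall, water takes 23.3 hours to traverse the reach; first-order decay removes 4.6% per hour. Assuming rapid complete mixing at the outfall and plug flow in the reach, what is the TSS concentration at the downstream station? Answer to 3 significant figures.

18.5 mg/L

After mixing, C = (3870·27.00 + 496.0·278.0) / 4366 = 242400/4366 = 55.51 mg/L.
4.6%/h lost → k = −ln(1 − 0.046) = 0.04709 h⁻¹.
Applying C = C₀e^(−kt): 55.51 × 0.3338 = 18.53 mg/L.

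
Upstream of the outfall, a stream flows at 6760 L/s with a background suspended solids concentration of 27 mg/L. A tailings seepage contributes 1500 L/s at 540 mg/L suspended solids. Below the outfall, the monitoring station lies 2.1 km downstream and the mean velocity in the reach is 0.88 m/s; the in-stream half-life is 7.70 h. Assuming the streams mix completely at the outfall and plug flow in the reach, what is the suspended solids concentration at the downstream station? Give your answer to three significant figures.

Flow-weighted average: C = (6760·27.00 + 1500·540.0) / 8260 = 992500/8260 = 120.2 mg/L.
Travel time t = 2.1·1000 / 0.88 = 2386 s = 0.6629 h.
Half-life 7.70 h → k = ln 2 / 7.70 = 0.09002 h⁻¹ = 2.160 d⁻¹.
Decay over the reach: 120.2·exp(−kt) = 120.2·0.9421 = 113.2 mg/L.

113 mg/L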